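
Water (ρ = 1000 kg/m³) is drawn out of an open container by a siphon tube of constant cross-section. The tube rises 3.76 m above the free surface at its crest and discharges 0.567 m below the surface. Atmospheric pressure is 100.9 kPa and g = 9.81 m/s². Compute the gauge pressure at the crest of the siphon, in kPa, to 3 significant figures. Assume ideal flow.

Bernoulli surface→outlet gives ½v² = g·h_out, so v = √(2·9.81·0.567) = 3.34 m/s.
With constant cross-section the crest speed equals v; applying Bernoulli from the surface up to the crest, P_top = P_atm − ½ρv² − ρg·h_top.
P_top = 100900 − ½·1000·3.34² − 1000·9.81·3.76 = 58500 Pa. So P_gauge = P_top − P_atm = -42400 Pa.

P_gauge ≈ -42.4 kPa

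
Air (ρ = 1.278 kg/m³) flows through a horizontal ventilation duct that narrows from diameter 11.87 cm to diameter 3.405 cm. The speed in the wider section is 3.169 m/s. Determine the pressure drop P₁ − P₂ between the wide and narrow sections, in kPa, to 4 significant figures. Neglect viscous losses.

ΔP ≈ 0.9413 kPa

Mass conservation (A₁v₁ = A₂v₂) gives v₂ = 3.169 × 110.7/9.106 = 38.51 m/s.
Bernoulli (h₁ = h₂): P₁ − P₂ = ½ρ(v₂² − v₁²).
P₁ − P₂ = ½·1.278·(38.51² − 3.169²) = ½·1.278·1473 = 941.3 Pa.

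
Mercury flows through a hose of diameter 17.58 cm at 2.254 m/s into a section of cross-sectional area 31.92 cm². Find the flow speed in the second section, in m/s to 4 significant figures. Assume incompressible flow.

Continuity gives A₁v₁ = A₂v₂, so v₂ = (242.7 cm²)/(31.92 cm²) × 2.254 m/s = 17.14 m/s.

v₂ ≈ 17.14 m/s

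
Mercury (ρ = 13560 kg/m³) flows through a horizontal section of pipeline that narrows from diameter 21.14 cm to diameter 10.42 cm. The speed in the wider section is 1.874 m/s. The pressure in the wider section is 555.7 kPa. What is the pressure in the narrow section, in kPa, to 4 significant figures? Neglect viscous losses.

P₂ = 176.1 kPa

By continuity, v₂ = v₁·A₁/A₂ = 1.874·(351.0/85.28) = 7.713 m/s.
Bernoulli (h₁ = h₂): P₁ − P₂ = ½ρ(v₂² − v₁²).
P₂ = P₁ − ½ρ(v₂² − v₁²) = 555700 − ½·13560·(7.713² − 1.874²) = 555700 − 379600 = 176100 Pa.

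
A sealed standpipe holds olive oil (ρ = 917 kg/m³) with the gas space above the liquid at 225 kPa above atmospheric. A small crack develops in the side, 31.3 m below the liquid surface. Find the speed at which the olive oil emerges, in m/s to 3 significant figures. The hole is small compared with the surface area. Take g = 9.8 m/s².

v = 33.2 m/s

Take point 1 at the surface (v₁ ≈ 0) and point 2 at the hole (at atmospheric pressure). Bernoulli: P₁ + ρg h = P_atm + ½ρv₂².
With P₁ − P_atm = 225000 Pa, v₂ = √(2gh + 2ΔP/ρ) = √(2·9.8·31.3 + 2·225000/917) = 33.2 m/s.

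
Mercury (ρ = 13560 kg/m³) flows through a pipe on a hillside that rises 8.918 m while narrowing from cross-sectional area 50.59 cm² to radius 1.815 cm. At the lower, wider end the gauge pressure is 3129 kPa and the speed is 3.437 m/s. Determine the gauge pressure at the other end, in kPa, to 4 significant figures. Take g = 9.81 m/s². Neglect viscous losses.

108.9 kPa

Mass conservation (A₁v₁ = A₂v₂) gives v₂ = 3.437 × 50.59/10.35 = 16.80 m/s.
Applying Bernoulli between the two ends and solving for P₂: P₂ = P₁ + ½ρ(v₁² − v₂²) − ρgΔh.
P₂ = 3129000 + ½·13560·(3.437² − 16.80²) − 13560·9.81·(+8.918) = 3129000 + (-1834000) − (1186000) = 108900 Pa.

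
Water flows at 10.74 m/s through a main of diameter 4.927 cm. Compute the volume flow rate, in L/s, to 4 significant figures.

Q = A·v = 0.001907 m² × 10.74 m/s = 0.02048 m³/s.
Converting: 0.02048 m³/s × 1000 = 20.48 L/s.

Q ≈ 20.48 L/s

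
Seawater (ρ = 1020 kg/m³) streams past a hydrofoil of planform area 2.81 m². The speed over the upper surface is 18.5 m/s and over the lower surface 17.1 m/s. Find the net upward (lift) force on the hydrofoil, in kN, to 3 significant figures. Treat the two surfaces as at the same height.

71.4 kN

With equal heights on the two surfaces, Bernoulli gives P_lower − P_upper = ½ρ(v_upper² − v_lower²).
ΔP = ½·1020·(18.5² − 17.1²) = 25400 Pa.
Lift = ΔP · A = 25400 × 2.81 = 71400 N.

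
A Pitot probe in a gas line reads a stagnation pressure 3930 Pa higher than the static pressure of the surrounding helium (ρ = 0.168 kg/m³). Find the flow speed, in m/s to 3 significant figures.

The dynamic pressure equals the rise in static pressure at the stagnation point: ΔP = ½ρv².
v = √(2ΔP/ρ) = √(2·3930/0.168) = 216 m/s.

v = 216 m/s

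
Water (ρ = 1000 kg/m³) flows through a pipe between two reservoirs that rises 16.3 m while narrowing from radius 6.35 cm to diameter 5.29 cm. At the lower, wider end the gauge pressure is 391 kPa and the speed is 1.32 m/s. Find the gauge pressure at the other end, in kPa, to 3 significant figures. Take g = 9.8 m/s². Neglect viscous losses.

P₂ ≈ 203 kPa

Continuity gives A₁v₁ = A₂v₂, so v₂ = (127 cm²)/(22.0 cm²) × 1.32 m/s = 7.61 m/s.
Applying Bernoulli between the two ends and solving for P₂: P₂ = P₁ + ½ρ(v₁² − v₂²) − ρgΔh.
P₂ = 391000 + ½·1000·(1.32² − 7.61²) − 1000·9.8·(+16.3) = 391000 + (-28100) − (160000) = 203000 Pa.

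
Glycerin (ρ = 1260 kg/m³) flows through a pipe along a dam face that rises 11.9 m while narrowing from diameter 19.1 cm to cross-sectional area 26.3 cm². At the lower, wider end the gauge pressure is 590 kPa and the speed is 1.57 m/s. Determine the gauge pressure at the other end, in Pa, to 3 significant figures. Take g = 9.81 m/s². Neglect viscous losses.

260000 Pa

Mass conservation (A₁v₁ = A₂v₂) gives v₂ = 1.57 × 287/26.3 = 17.1 m/s.
Energy conservation along the streamline gives P₂ = P₁ − ½ρ(v₂² − v₁²) − ρg(h₂ − h₁).
P₂ = 590000 + ½·1260·(1.57² − 17.1²) − 1260·9.81·(+11.9) = 590000 + (-183000) − (147000) = 260000 Pa.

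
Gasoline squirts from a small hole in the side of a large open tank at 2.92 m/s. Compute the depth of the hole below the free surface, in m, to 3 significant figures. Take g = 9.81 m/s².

Torricelli: v = √(2gh), so h = v²/(2g).
h = 2.92²/(2·9.81) = 8.53/19.62 = 0.435 m.

h = 0.435 m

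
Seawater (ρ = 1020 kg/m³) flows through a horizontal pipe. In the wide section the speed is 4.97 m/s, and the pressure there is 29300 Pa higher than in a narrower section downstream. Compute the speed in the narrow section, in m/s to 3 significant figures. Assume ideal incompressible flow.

Along the level pipe P + ½ρv² is conserved, hence v₂² = v₁² + 2(P₁ − P₂)/ρ.
v₂ = √(4.97² + 2·29300/1020) = √(24.7 + 57.5) = 9.06 m/s.

v₂ = 9.06 m/s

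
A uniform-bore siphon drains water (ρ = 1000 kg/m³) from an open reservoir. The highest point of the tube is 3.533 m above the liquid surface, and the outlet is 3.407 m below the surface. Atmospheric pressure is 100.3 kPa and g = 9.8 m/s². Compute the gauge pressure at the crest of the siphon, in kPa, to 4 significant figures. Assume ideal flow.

Bernoulli surface→outlet gives ½v² = g·h_out, so v = √(2·9.8·3.407) = 8.172 m/s.
The bore is uniform, so the speed at the crest is the same v. Bernoulli surface→crest: P_atm = P_top + ½ρv² + ρg·h_top.
P_top = 100300 − ½·1000·8.172² − 1000·9.8·3.533 = 32290 Pa. So P_gauge = P_top − P_atm = -68010 Pa.

-68.01 kPa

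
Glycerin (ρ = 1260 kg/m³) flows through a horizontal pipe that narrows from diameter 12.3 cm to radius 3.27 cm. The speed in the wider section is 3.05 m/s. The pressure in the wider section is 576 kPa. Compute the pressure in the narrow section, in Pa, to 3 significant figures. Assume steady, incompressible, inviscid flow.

509000 Pa

Continuity gives A₁v₁ = A₂v₂, so v₂ = (119 cm²)/(33.6 cm²) × 3.05 m/s = 10.8 m/s.
Bernoulli (h₁ = h₂): P₁ − P₂ = ½ρ(v₂² − v₁²).
P₂ = P₁ − ½ρ(v₂² − v₁²) = 576000 − ½·1260·(10.8² − 3.05²) = 576000 − 67500 = 509000 Pa.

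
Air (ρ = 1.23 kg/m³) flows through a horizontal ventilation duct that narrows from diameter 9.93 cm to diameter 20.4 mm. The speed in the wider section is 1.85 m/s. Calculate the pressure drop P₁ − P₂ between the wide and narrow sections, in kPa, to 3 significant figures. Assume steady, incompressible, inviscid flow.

ΔP ≈ 1.18 kPa

Continuity gives A₁v₁ = A₂v₂, so v₂ = (77.4 cm²)/(3.27 cm²) × 1.85 m/s = 43.8 m/s.
Along the horizontal streamline, P + ½ρv² is constant.
P₁ − P₂ = ½·1.23·(43.8² − 1.85²) = ½·1.23·1920 = 1180 Pa.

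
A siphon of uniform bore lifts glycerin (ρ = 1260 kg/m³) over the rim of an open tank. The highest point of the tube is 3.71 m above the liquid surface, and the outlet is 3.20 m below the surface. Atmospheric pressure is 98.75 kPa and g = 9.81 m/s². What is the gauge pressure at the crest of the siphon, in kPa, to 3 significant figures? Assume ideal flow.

-85.4 kPa

The outlet speed comes from Torricelli: v = √(2g·3.20) = 7.92 m/s.
Continuity keeps v the same throughout the tube; from surface to crest, P_atm + 0 = P_top + ½ρv² + ρg·h_top.
P_top = 98750 − ½·1260·7.92² − 1260·9.81·3.71 = 13300 Pa. So P_gauge = P_top − P_atm = -85400 Pa.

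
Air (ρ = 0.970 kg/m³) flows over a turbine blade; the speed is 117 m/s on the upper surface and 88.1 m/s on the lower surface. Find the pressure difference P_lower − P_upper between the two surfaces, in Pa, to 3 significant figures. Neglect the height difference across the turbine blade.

With negligible Δh, P + ½ρv² is constant, so P_low − P_up = ½ρ(v_up² − v_low²).
ΔP = ½·0.970·(117² − 88.1²) = 2870 Pa.

ΔP ≈ 2870 Pa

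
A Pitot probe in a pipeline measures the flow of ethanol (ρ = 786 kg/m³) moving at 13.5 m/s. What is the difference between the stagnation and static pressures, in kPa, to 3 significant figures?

The dynamic pressure equals the rise in static pressure at the stagnation point: ΔP = ½ρv².
ΔP = ½·786·13.5² = 71600 Pa.

ΔP = 71.6 kPa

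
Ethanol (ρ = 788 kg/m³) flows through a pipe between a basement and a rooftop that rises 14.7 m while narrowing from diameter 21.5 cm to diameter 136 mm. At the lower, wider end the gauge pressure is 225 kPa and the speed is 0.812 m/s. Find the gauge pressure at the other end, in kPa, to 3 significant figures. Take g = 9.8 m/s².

The volume flow rate is constant, so v₂ = (A₁/A₂)v₁ = (363/145)·0.812 = 2.03 m/s.
Bernoulli: P₁ + ½ρv₁² + ρg h₁ = P₂ + ½ρv₂² + ρg h₂, so P₂ = P₁ + ½ρ(v₁² − v₂²) − ρg(h₂ − h₁).
P₂ = 225000 + ½·788·(0.812² − 2.03²) − 788·9.8·(+14.7) = 225000 + (-1360) − (114000) = 110000 Pa.

P₂ ≈ 110 kPa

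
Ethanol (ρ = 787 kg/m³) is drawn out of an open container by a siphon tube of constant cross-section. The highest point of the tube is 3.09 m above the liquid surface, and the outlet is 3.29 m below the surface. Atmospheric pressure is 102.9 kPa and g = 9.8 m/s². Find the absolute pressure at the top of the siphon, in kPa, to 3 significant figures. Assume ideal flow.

Bernoulli surface→outlet gives ½v² = g·h_out, so v = √(2·9.8·3.29) = 8.03 m/s.
Continuity keeps v the same throughout the tube; from surface to crest, P_atm + 0 = P_top + ½ρv² + ρg·h_top.
P_top = 102900 − ½·787·8.03² − 787·9.8·3.09 = 53700 Pa.

53.7 kPa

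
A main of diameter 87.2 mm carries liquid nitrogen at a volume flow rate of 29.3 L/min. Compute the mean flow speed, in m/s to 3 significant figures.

Q = 29.3 L/min = 0.000488 m³/s.
v = Q/A = 0.000488 / 0.00597 = 0.0818 m/s.

v ≈ 0.0818 m/s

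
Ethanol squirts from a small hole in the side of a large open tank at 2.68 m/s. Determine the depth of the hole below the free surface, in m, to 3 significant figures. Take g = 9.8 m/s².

h ≈ 0.366 m

Inverting v = √(2gh) gives h = v² / 2g.
h = 2.68²/(2·9.8) = 7.18/19.60 = 0.366 m.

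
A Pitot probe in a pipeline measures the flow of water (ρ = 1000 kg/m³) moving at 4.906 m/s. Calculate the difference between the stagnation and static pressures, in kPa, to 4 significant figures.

12.03 kPa

Bernoulli between the free stream and the stagnation point: ½ρv² = P_stag − P_static.
ΔP = ½·1000·4.906² = 12030 Pa.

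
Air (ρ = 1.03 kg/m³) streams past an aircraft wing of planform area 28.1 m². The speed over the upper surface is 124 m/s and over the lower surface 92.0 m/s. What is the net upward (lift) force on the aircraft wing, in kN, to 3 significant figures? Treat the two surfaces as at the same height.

100 kN

The faster flow above has the lower pressure; Bernoulli (same height) gives ΔP = ½ρ(v_up² − v_low²).
ΔP = ½·1.03·(124² − 92.0²) = 3560 Pa.
Lift = ΔP · A = 3560 × 28.1 = 100000 N.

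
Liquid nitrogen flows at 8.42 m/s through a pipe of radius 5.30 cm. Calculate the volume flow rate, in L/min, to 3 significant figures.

Q = A·v = 0.00882 m² × 8.42 m/s = 0.0743 m³/s.
Converting: 0.0743 m³/s × 60000 = 4460 L/min.

Q ≈ 4460 L/min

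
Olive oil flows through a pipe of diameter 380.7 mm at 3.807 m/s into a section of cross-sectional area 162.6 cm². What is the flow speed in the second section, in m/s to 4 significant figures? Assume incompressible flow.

Continuity gives A₁v₁ = A₂v₂, so v₂ = (1138 cm²)/(162.6 cm²) × 3.807 m/s = 26.65 m/s.

v₂ ≈ 26.65 m/s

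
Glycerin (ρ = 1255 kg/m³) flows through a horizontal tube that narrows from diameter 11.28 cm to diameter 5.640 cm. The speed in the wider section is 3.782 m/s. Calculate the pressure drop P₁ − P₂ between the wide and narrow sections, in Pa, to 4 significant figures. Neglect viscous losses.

Mass conservation (A₁v₁ = A₂v₂) gives v₂ = 3.782 × 99.93/24.98 = 15.13 m/s.
With no height change, Bernoulli's equation is P₁ + ½ρv₁² = P₂ + ½ρv₂².
P₁ − P₂ = ½·1255·(15.13² − 3.782²) = ½·1255·214.6 = 134600 Pa.

134600 Pa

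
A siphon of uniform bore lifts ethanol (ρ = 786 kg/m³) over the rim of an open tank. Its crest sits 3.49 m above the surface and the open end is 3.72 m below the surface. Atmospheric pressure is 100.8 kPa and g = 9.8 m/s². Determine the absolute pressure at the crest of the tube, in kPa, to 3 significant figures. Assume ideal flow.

The outlet speed comes from Torricelli: v = √(2g·3.72) = 8.54 m/s.
The bore is uniform, so the speed at the crest is the same v. Bernoulli surface→crest: P_atm = P_top + ½ρv² + ρg·h_top.
P_top = 100800 − ½·786·8.54² − 786·9.8·3.49 = 45300 Pa.

45.3 kPa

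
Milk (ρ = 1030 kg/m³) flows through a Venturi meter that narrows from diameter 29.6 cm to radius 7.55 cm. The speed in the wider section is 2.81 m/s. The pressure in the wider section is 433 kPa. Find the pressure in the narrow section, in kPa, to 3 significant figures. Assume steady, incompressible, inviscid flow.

P₂ ≈ 377 kPa

Mass conservation (A₁v₁ = A₂v₂) gives v₂ = 2.81 × 688/179 = 10.8 m/s.
Bernoulli (h₁ = h₂): P₁ − P₂ = ½ρ(v₂² − v₁²).
P₂ = P₁ − ½ρ(v₂² − v₁²) = 433000 − ½·1030·(10.8² − 2.81²) = 433000 − 56000 = 377000 Pa.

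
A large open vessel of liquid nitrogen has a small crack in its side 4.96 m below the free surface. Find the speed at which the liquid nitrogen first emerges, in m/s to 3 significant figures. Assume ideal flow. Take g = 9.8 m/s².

v ≈ 9.86 m/s

With the surface at rest and both surface and jet at atmospheric pressure, Bernoulli gives ρg h = ½ρv², so v = √(2gh) = √(2·9.8·4.96) = 9.86 m/s.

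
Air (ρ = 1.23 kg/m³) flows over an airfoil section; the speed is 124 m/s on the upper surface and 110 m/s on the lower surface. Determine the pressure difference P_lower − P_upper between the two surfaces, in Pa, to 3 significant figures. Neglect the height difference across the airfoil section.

2010 Pa

The pressure is lower where the speed is higher: ΔP = ½ρ(v_up² − v_low²).
ΔP = ½·1.23·(124² − 110²) = 2010 Pa.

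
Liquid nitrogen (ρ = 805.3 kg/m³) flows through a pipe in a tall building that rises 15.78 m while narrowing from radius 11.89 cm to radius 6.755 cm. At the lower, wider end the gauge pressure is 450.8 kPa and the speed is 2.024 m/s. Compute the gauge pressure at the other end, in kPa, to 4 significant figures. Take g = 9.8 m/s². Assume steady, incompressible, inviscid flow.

Continuity gives A₁v₁ = A₂v₂, so v₂ = (444.1 cm²)/(143.4 cm²) × 2.024 m/s = 6.271 m/s.
Bernoulli: P₁ + ½ρv₁² + ρg h₁ = P₂ + ½ρv₂² + ρg h₂, so P₂ = P₁ + ½ρ(v₁² − v₂²) − ρg(h₂ − h₁).
P₂ = 450800 + ½·805.3·(2.024² − 6.271²) − 805.3·9.8·(+15.78) = 450800 + (-14180) − (124500) = 312100 Pa.

P₂ = 312.1 kPa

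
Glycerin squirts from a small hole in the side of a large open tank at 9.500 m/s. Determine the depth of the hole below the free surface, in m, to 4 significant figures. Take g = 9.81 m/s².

For a small hole in a large open tank, ½v² = gh, giving h = v²/(2g).
h = 9.500²/(2·9.81) = 90.25/19.62 = 4.600 m.

h ≈ 4.600 m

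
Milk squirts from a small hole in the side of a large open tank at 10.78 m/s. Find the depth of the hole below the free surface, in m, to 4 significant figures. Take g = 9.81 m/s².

Torricelli: v = √(2gh), so h = v²/(2g).
h = 10.78²/(2·9.81) = 116.2/19.62 = 5.923 m.

h = 5.923 m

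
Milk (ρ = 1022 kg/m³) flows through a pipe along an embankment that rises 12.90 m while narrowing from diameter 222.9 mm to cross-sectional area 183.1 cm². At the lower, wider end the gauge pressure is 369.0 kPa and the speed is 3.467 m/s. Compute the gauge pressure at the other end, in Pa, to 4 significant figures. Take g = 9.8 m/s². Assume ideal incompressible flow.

P₂ = 218000 Pa

By continuity, v₂ = v₁·A₁/A₂ = 3.467·(390.2/183.1) = 7.389 m/s.
Bernoulli: P₁ + ½ρv₁² + ρg h₁ = P₂ + ½ρv₂² + ρg h₂, so P₂ = P₁ + ½ρ(v₁² − v₂²) − ρg(h₂ − h₁).
P₂ = 369000 + ½·1022·(3.467² − 7.389²) − 1022·9.8·(+12.90) = 369000 + (-21760) − (129200) = 218000 Pa.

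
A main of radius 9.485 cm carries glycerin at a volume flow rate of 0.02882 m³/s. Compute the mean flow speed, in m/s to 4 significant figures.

Q = 0.02882 m³/s = 0.02882 m³/s.
v = Q/A = 0.02882 / 0.02826 = 1.020 m/s.

v ≈ 1.020 m/s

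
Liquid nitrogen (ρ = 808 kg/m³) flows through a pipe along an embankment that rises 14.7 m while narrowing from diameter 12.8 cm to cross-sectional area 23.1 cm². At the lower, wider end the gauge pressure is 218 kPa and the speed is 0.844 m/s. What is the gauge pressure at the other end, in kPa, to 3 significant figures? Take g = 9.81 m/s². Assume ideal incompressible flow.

The volume flow rate is constant, so v₂ = (A₁/A₂)v₁ = (129/23.1)·0.844 = 4.70 m/s.
Applying Bernoulli between the two ends and solving for P₂: P₂ = P₁ + ½ρ(v₁² − v₂²) − ρgΔh.
P₂ = 218000 + ½·808·(0.844² − 4.70²) − 808·9.81·(+14.7) = 218000 + (-8640) − (117000) = 92800 Pa.

92.8 kPa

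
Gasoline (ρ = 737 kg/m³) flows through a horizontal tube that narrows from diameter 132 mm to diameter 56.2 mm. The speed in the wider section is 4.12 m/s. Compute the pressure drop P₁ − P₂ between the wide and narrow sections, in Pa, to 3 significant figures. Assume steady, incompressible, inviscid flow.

ΔP = 184000 Pa

By continuity, v₂ = v₁·A₁/A₂ = 4.12·(137/24.8) = 22.7 m/s.
The pipe is horizontal, so Bernoulli reduces to P₁ + ½ρv₁² = P₂ + ½ρv₂².
P₁ − P₂ = ½·737·(22.7² − 4.12²) = ½·737·500 = 184000 Pa.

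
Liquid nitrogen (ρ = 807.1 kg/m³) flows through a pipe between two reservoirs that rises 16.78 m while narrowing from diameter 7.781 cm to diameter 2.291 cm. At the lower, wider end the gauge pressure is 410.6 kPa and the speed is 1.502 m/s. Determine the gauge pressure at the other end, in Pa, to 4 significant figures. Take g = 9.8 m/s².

P₂ ≈ 157700 Pa

The volume flow rate is constant, so v₂ = (A₁/A₂)v₁ = (47.55/4.122)·1.502 = 17.33 m/s.
Energy conservation along the streamline gives P₂ = P₁ − ½ρ(v₂² − v₁²) − ρg(h₂ − h₁).
P₂ = 410600 + ½·807.1·(1.502² − 17.33²) − 807.1·9.8·(+16.78) = 410600 + (-120200) − (132700) = 157700 Pa.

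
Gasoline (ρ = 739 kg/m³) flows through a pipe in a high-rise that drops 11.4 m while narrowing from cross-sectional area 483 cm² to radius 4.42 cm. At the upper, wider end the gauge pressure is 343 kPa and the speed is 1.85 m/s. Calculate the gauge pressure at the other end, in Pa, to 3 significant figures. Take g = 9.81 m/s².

P₂ = 349000 Pa

The volume flow rate is constant, so v₂ = (A₁/A₂)v₁ = (483/61.4)·1.85 = 14.6 m/s.
Applying Bernoulli between the two ends and solving for P₂: P₂ = P₁ + ½ρ(v₁² − v₂²) − ρgΔh.
P₂ = 343000 + ½·739·(1.85² − 14.6²) − 739·9.81·(−11.4) = 343000 + (-77100) − (-82600) = 349000 Pa.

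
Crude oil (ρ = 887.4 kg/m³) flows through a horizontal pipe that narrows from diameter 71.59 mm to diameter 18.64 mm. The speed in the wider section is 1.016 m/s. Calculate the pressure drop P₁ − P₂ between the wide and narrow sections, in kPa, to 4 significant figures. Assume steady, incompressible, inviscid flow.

ΔP = 99.20 kPa

By continuity, v₂ = v₁·A₁/A₂ = 1.016·(40.25/2.729) = 14.99 m/s.
Bernoulli (h₁ = h₂): P₁ − P₂ = ½ρ(v₂² − v₁²).
P₁ − P₂ = ½·887.4·(14.99² − 1.016²) = ½·887.4·223.6 = 99200 Pa.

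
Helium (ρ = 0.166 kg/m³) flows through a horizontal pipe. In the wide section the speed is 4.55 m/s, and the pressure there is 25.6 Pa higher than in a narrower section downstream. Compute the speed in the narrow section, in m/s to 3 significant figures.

v₂ ≈ 18.1 m/s

With h₁ = h₂, rearranging Bernoulli gives v₂ = √(v₁² + 2ΔP/ρ).
v₂ = √(4.55² + 2·25.6/0.166) = √(20.7 + 308) = 18.1 m/s.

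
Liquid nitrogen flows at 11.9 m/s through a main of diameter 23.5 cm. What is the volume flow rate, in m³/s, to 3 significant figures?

Q = A·v = 0.0434 m² × 11.9 m/s = 0.516 m³/s.

Q ≈ 0.516 m³/s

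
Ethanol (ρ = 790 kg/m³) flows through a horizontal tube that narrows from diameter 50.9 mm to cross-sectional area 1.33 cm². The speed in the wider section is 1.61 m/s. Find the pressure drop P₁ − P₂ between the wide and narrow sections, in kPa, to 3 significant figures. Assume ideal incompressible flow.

239 kPa

Mass conservation (A₁v₁ = A₂v₂) gives v₂ = 1.61 × 20.3/1.33 = 24.6 m/s.
The pipe is horizontal, so Bernoulli reduces to P₁ + ½ρv₁² = P₂ + ½ρv₂².
P₁ − P₂ = ½·790·(24.6² − 1.61²) = ½·790·604 = 239000 Pa.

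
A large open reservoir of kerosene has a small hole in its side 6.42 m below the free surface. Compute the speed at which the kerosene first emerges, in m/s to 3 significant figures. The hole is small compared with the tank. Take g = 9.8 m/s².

With the surface at rest and both surface and jet at atmospheric pressure, Bernoulli gives ρg h = ½ρv², so v = √(2gh) = √(2·9.8·6.42) = 11.2 m/s.

v ≈ 11.2 m/s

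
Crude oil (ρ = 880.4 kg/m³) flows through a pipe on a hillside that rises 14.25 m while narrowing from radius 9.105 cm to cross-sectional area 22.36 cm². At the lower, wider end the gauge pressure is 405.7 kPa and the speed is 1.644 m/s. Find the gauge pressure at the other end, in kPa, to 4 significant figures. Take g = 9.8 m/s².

The volume flow rate is constant, so v₂ = (A₁/A₂)v₁ = (260.4/22.36)·1.644 = 19.15 m/s.
Energy conservation along the streamline gives P₂ = P₁ − ½ρ(v₂² − v₁²) − ρg(h₂ − h₁).
P₂ = 405700 + ½·880.4·(1.644² − 19.15²) − 880.4·9.8·(+14.25) = 405700 + (-160200) − (122900) = 122500 Pa.

P₂ = 122.5 kPa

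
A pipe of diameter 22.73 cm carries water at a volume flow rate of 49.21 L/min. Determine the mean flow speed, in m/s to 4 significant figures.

Q = 49.21 L/min = 0.0008202 m³/s.
v = Q/A = 0.0008202 / 0.04058 = 0.02021 m/s.

v ≈ 0.02021 m/s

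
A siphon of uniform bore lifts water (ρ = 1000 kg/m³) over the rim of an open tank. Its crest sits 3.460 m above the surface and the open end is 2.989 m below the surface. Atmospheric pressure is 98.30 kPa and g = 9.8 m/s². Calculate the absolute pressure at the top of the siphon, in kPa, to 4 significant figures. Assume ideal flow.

The outlet speed comes from Torricelli: v = √(2g·2.989) = 7.654 m/s.
Continuity keeps v the same throughout the tube; from surface to crest, P_atm + 0 = P_top + ½ρv² + ρg·h_top.
P_top = 98300 − ½·1000·7.654² − 1000·9.8·3.460 = 35100 Pa.

P_top ≈ 35.10 kPa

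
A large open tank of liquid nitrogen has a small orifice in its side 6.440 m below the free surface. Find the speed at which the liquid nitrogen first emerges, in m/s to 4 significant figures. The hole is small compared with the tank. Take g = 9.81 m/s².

Bernoulli from surface to hole (P equal, v_surface ≈ 0): v = √(2gh) = √(2×9.81×6.440) = 11.24 m/s.

v = 11.24 m/s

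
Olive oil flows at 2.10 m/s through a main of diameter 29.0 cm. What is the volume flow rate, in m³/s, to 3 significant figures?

Q = A·v = 0.0661 m² × 2.10 m/s = 0.139 m³/s.

0.139 m³/s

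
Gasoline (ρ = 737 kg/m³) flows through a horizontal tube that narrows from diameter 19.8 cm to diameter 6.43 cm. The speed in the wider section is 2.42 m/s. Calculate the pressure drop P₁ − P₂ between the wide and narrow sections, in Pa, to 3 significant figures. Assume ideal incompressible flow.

ΔP ≈ 192000 Pa

Continuity gives A₁v₁ = A₂v₂, so v₂ = (308 cm²)/(32.5 cm²) × 2.42 m/s = 22.9 m/s.
With no height change, Bernoulli's equation is P₁ + ½ρv₁² = P₂ + ½ρv₂².
P₁ − P₂ = ½·737·(22.9² − 2.42²) = ½·737·521 = 192000 Pa.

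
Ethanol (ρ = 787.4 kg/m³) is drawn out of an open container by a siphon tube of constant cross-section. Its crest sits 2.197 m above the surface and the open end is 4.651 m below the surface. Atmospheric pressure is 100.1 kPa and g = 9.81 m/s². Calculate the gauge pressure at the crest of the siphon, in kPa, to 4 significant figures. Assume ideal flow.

-52.90 kPa

The outlet speed comes from Torricelli: v = √(2g·4.651) = 9.553 m/s.
Continuity keeps v the same throughout the tube; from surface to crest, P_atm + 0 = P_top + ½ρv² + ρg·h_top.
P_top = 100100 − ½·787.4·9.553² − 787.4·9.81·2.197 = 47200 Pa. So P_gauge = P_top − P_atm = -52900 Pa.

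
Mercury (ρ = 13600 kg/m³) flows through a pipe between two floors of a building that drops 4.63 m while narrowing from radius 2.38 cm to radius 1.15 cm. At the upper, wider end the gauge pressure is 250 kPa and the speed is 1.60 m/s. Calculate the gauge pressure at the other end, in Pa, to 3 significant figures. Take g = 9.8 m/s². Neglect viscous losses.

The volume flow rate is constant, so v₂ = (A₁/A₂)v₁ = (17.8/4.15)·1.60 = 6.85 m/s.
Energy conservation along the streamline gives P₂ = P₁ − ½ρ(v₂² − v₁²) − ρg(h₂ − h₁).
P₂ = 250000 + ½·13600·(1.60² − 6.85²) − 13600·9.8·(−4.63) = 250000 + (-302000) − (-617000) = 565000 Pa.

P₂ ≈ 565000 Pa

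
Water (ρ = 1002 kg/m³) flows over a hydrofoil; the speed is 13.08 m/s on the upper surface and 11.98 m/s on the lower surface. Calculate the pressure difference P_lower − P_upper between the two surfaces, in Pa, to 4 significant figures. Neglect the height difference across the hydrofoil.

13810 Pa

Bernoulli (same height): P_lower − P_upper = ½ρ(v_upper² − v_lower²).
ΔP = ½·1002·(13.08² − 11.98²) = 13810 Pa.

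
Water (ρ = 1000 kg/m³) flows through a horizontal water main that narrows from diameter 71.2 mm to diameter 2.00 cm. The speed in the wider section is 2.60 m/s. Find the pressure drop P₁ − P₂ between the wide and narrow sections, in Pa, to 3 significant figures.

ΔP = 540000 Pa

Continuity gives A₁v₁ = A₂v₂, so v₂ = (39.8 cm²)/(3.14 cm²) × 2.60 m/s = 33.0 m/s.
With no height change, Bernoulli's equation is P₁ + ½ρv₁² = P₂ + ½ρv₂².
P₁ − P₂ = ½·1000·(33.0² − 2.60²) = ½·1000·1080 = 540000 Pa.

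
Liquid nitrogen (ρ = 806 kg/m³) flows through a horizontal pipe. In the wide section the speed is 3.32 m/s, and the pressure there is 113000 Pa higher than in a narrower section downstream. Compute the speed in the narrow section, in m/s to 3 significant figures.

17.1 m/s

With h₁ = h₂, rearranging Bernoulli gives v₂ = √(v₁² + 2ΔP/ρ).
v₂ = √(3.32² + 2·113000/806) = √(11.0 + 280) = 17.1 m/s.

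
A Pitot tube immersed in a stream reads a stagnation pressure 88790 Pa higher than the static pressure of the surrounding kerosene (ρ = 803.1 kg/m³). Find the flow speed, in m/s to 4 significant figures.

v ≈ 14.87 m/s

Bernoulli between the free stream and the stagnation point: ½ρv² = P_stag − P_static.
v = √(2ΔP/ρ) = √(2·88790/803.1) = 14.87 m/s.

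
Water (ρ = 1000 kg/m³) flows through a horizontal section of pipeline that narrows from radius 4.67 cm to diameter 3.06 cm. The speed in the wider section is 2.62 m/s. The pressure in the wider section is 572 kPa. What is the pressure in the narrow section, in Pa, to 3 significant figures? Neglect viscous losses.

P₂ = 278000 Pa

By continuity, v₂ = v₁·A₁/A₂ = 2.62·(68.5/7.35) = 24.4 m/s.
With no height change, Bernoulli's equation is P₁ + ½ρv₁² = P₂ + ½ρv₂².
P₂ = P₁ − ½ρ(v₂² − v₁²) = 572000 − ½·1000·(24.4² − 2.62²) = 572000 − 294000 = 278000 Pa.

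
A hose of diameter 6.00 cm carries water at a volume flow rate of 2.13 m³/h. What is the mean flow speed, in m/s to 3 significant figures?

v ≈ 0.209 m/s

Q = 2.13 m³/h = 0.000592 m³/s.
v = Q/A = 0.000592 / 0.00283 = 0.209 m/s.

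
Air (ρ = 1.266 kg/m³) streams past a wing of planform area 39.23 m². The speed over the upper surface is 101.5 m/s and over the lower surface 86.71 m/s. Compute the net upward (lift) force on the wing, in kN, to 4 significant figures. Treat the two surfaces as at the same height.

From P + ½ρv² = const at equal height, P_low − P_up = ½ρ(v_up² − v_low²).
ΔP = ½·1.266·(101.5² − 86.71²) = 1762 Pa.
Lift = ΔP · A = 1762 × 39.23 = 69120 N.

69.12 kN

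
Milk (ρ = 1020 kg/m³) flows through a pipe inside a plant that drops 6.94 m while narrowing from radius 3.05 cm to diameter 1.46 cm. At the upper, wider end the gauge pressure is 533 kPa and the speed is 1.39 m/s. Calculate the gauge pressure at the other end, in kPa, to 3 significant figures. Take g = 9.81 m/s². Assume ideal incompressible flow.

By continuity, v₂ = v₁·A₁/A₂ = 1.39·(29.2/1.67) = 24.3 m/s.
Bernoulli: P₁ + ½ρv₁² + ρg h₁ = P₂ + ½ρv₂² + ρg h₂, so P₂ = P₁ + ½ρ(v₁² − v₂²) − ρg(h₂ − h₁).
P₂ = 533000 + ½·1020·(1.39² − 24.3²) − 1020·9.81·(−6.94) = 533000 + (-299000) − (-69400) = 303000 Pa.

P₂ = 303 kPa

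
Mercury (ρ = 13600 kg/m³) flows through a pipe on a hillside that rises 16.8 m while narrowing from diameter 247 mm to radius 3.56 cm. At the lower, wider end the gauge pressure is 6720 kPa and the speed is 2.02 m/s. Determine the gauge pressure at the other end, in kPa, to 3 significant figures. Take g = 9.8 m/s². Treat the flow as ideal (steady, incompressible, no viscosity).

Continuity gives A₁v₁ = A₂v₂, so v₂ = (479 cm²)/(39.8 cm²) × 2.02 m/s = 24.3 m/s.
Energy conservation along the streamline gives P₂ = P₁ − ½ρ(v₂² − v₁²) − ρg(h₂ − h₁).
P₂ = 6720000 + ½·13600·(2.02² − 24.3²) − 13600·9.8·(+16.8) = 6720000 + (-3990000) − (2240000) = 490000 Pa.

P₂ ≈ 490 kPa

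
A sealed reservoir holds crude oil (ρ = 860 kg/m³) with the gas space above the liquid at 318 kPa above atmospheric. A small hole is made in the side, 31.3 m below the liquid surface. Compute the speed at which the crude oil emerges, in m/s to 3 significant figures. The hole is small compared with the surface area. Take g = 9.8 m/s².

v ≈ 36.8 m/s

Take point 1 at the surface (v₁ ≈ 0) and point 2 at the hole (at atmospheric pressure). Bernoulli: P₁ + ρg h = P_atm + ½ρv₂².
With P₁ − P_atm = 318000 Pa, v₂ = √(2gh + 2ΔP/ρ) = √(2·9.8·31.3 + 2·318000/860) = 36.8 m/s.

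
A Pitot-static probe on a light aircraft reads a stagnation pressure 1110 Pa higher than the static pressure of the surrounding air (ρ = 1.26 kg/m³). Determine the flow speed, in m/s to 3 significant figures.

v ≈ 42.0 m/s

The dynamic pressure equals the rise in static pressure at the stagnation point: ΔP = ½ρv².
v = √(2ΔP/ρ) = √(2·1110/1.26) = 42.0 m/s.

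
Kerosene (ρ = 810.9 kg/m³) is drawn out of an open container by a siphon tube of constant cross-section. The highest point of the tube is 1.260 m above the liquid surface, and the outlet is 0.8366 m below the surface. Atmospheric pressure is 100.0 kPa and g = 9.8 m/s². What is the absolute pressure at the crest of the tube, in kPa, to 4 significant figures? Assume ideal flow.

P_top = 83.34 kPa

The outlet speed comes from Torricelli: v = √(2g·0.8366) = 4.049 m/s.
The bore is uniform, so the speed at the crest is the same v. Bernoulli surface→crest: P_atm = P_top + ½ρv² + ρg·h_top.
P_top = 100000 − ½·810.9·4.049² − 810.9·9.8·1.260 = 83340 Pa.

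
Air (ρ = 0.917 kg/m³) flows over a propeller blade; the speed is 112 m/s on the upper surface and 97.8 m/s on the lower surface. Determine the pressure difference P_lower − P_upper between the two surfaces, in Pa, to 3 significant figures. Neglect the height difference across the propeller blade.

The pressure is lower where the speed is higher: ΔP = ½ρ(v_up² − v_low²).
ΔP = ½·0.917·(112² − 97.8²) = 1370 Pa.

ΔP = 1370 Pa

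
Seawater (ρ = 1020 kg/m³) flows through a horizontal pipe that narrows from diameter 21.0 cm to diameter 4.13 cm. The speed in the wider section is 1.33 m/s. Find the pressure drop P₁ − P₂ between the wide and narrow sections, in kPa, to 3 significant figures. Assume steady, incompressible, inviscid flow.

Continuity gives A₁v₁ = A₂v₂, so v₂ = (346 cm²)/(13.4 cm²) × 1.33 m/s = 34.4 m/s.
With no height change, Bernoulli's equation is P₁ + ½ρv₁² = P₂ + ½ρv₂².
P₁ − P₂ = ½·1020·(34.4² − 1.33²) = ½·1020·1180 = 602000 Pa.

ΔP ≈ 602 kPa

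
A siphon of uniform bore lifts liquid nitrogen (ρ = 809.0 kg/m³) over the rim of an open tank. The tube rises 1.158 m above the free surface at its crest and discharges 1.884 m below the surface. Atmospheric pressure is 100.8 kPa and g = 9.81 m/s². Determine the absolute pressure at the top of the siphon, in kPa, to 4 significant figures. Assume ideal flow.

From the surface to the outlet (both open to atmosphere, surface at rest): v = √(2g·h_out) = √(2·9.81·1.884) = 6.080 m/s.
With constant cross-section the crest speed equals v; applying Bernoulli from the surface up to the crest, P_top = P_atm − ½ρv² − ρg·h_top.
P_top = 100800 − ½·809.0·6.080² − 809.0·9.81·1.158 = 76660 Pa.

P_top ≈ 76.66 kPa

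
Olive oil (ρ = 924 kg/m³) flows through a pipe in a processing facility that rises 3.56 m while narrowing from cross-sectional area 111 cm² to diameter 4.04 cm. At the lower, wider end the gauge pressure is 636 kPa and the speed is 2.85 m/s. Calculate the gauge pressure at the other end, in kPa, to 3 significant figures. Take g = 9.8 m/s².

P₂ ≈ 326 kPa

Mass conservation (A₁v₁ = A₂v₂) gives v₂ = 2.85 × 111/12.8 = 24.7 m/s.
Applying Bernoulli between the two ends and solving for P₂: P₂ = P₁ + ½ρ(v₁² − v₂²) − ρgΔh.
P₂ = 636000 + ½·924·(2.85² − 24.7²) − 924·9.8·(+3.56) = 636000 + (-278000) − (32200) = 326000 Pa.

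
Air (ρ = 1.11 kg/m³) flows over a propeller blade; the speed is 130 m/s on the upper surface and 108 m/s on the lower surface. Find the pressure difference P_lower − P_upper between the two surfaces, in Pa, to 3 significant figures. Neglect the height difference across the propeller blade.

ΔP = 2910 Pa

The pressure is lower where the speed is higher: ΔP = ½ρ(v_up² − v_low²).
ΔP = ½·1.11·(130² − 108²) = 2910 Pa.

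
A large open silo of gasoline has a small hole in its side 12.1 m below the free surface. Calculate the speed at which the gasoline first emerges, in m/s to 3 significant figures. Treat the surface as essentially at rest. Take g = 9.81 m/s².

Bernoulli from surface to hole (P equal, v_surface ≈ 0): v = √(2gh) = √(2×9.81×12.1) = 15.4 m/s.

15.4 m/s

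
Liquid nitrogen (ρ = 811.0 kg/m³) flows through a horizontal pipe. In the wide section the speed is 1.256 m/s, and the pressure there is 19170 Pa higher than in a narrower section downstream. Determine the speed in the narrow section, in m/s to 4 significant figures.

6.989 m/s

Horizontal Bernoulli: P₁ + ½ρv₁² = P₂ + ½ρv₂², so v₂² = v₁² + 2(P₁ − P₂)/ρ.
v₂ = √(1.256² + 2·19170/811.0) = √(1.578 + 47.27) = 6.989 m/s.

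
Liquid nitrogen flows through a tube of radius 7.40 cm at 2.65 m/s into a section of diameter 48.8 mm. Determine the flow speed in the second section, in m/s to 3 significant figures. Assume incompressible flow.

By continuity, v₂ = v₁·A₁/A₂ = 2.65·(172/18.7) = 24.4 m/s.

v₂ ≈ 24.4 m/s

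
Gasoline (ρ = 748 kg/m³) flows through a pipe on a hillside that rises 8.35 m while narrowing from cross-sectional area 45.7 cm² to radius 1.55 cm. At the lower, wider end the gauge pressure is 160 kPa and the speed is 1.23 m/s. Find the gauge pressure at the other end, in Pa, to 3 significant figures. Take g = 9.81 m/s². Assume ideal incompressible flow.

By continuity, v₂ = v₁·A₁/A₂ = 1.23·(45.7/7.55) = 7.45 m/s.
Applying Bernoulli between the two ends and solving for P₂: P₂ = P₁ + ½ρ(v₁² − v₂²) − ρgΔh.
P₂ = 160000 + ½·748·(1.23² − 7.45²) − 748·9.81·(+8.35) = 160000 + (-20200) − (61300) = 78600 Pa.

78600 Pa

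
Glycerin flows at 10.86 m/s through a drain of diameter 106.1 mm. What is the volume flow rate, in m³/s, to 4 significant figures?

Q = A·v = 0.008841 m² × 10.86 m/s = 0.09602 m³/s.

Q ≈ 0.09602 m³/s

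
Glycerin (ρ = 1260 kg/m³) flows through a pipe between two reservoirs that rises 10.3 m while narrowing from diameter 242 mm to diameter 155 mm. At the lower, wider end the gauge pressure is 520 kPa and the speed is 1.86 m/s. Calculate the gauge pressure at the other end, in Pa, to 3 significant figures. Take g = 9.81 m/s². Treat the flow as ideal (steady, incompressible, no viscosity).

The volume flow rate is constant, so v₂ = (A₁/A₂)v₁ = (460/189)·1.86 = 4.53 m/s.
Energy conservation along the streamline gives P₂ = P₁ − ½ρ(v₂² − v₁²) − ρg(h₂ − h₁).
P₂ = 520000 + ½·1260·(1.86² − 4.53²) − 1260·9.81·(+10.3) = 520000 + (-10800) − (127000) = 382000 Pa.

382000 Pa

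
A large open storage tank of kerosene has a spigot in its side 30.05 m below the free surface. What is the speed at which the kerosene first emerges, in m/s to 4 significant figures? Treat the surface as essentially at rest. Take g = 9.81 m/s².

24.28 m/s

Bernoulli from surface to hole (P equal, v_surface ≈ 0): v = √(2gh) = √(2×9.81×30.05) = 24.28 m/s.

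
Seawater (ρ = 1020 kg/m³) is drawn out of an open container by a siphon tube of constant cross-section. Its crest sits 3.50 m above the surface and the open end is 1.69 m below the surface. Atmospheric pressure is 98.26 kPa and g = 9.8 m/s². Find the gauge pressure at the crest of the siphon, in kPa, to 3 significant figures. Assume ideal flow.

The outlet speed comes from Torricelli: v = √(2g·1.69) = 5.76 m/s.
Continuity keeps v the same throughout the tube; from surface to crest, P_atm + 0 = P_top + ½ρv² + ρg·h_top.
P_top = 98260 − ½·1020·5.76² − 1020·9.8·3.50 = 46400 Pa. So P_gauge = P_top − P_atm = -51900 Pa.

-51.9 kPa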